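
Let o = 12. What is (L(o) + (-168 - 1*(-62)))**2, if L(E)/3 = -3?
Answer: 13225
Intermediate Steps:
L(E) = -9 (L(E) = 3*(-3) = -9)
(L(o) + (-168 - 1*(-62)))**2 = (-9 + (-168 - 1*(-62)))**2 = (-9 + (-168 + 62))**2 = (-9 - 106)**2 = (-115)**2 = 13225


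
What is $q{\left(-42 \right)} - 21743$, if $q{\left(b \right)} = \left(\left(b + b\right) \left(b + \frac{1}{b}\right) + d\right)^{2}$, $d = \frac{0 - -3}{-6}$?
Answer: $\frac{49742509}{4} \approx 1.2436 \cdot 10^{7}$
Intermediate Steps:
$d = - \frac{1}{2}$ ($d = \left(0 + 3\right) \left(- \frac{1}{6}\right) = 3 \left(- \frac{1}{6}\right) = - \frac{1}{2} \approx -0.5$)
$q{\left(b \right)} = \left(- \frac{1}{2} + 2 b \left(b + \frac{1}{b}\right)\right)^{2}$ ($q{\left(b \right)} = \left(\left(b + b\right) \left(b + \frac{1}{b}\right) - \frac{1}{2}\right)^{2} = \left(2 b \left(b + \frac{1}{b}\right) - \frac{1}{2}\right)^{2} = \left(- \frac{1}{2} + 2 b \left(b + \frac{1}{b}\right)\right)^{2}$)
$q{\left(-42 \right)} - 21743 = \frac{\left(3 + 4 \left(-42\right)^{2}\right)^{2}}{4} - 21743 = \frac{\left(3 + 4 \cdot 1764\right)^{2}}{4} - 21743 = \frac{\left(3 + 7056\right)^{2}}{4} - 21743 = \frac{7059^{2}}{4} - 21743 = \frac{1}{4} \cdot 49829481 - 21743 = \frac{49829481}{4} - 21743 = \frac{49742509}{4}$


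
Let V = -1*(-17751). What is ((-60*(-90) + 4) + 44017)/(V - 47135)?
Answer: -49421/29384 ≈ -1.6819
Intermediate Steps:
V = 17751
((-60*(-90) + 4) + 44017)/(V - 47135) = ((-60*(-90) + 4) + 44017)/(17751 - 47135) = ((5400 + 4) + 44017)/(-29384) = (5404 + 44017)*(-1/29384) = 49421*(-1/29384) = -49421/29384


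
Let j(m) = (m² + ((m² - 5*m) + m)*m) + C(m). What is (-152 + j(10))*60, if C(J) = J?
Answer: 33480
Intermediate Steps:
j(m) = m + m² + m*(m² - 4*m) (j(m) = (m² + ((m² - 5*m) + m)*m) + m = (m² + (m² - 4*m)*m) + m = (m² + m*(m² - 4*m)) + m = m + m² + m*(m² - 4*m))
(-152 + j(10))*60 = (-152 + 10*(1 + 10² - 3*10))*60 = (-152 + 10*(1 + 100 - 30))*60 = (-152 + 10*71)*60 = (-152 + 710)*60 = 558*60 = 33480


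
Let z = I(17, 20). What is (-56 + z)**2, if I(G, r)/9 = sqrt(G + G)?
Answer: 5890 - 1008*sqrt(34) ≈ 12.400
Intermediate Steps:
I(G, r) = 9*sqrt(2)*sqrt(G) (I(G, r) = 9*sqrt(G + G) = 9*sqrt(2*G) = 9*(sqrt(2)*sqrt(G)) = 9*sqrt(2)*sqrt(G))
z = 9*sqrt(34) (z = 9*sqrt(2)*sqrt(17) = 9*sqrt(34) ≈ 52.479)
(-56 + z)**2 = (-56 + 9*sqrt(34))**2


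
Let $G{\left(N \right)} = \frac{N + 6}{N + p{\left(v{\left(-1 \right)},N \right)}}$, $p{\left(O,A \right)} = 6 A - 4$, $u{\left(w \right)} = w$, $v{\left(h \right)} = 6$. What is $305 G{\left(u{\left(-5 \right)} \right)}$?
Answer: $- \frac{305}{39} \approx -7.8205$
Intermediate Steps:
$p{\left(O,A \right)} = -4 + 6 A$
$G{\left(N \right)} = \frac{6 + N}{-4 + 7 N}$ ($G{\left(N \right)} = \frac{N + 6}{N + \left(-4 + 6 N\right)} = \frac{6 + N}{-4 + 7 N}$)
$305 G{\left(u{\left(-5 \right)} \right)} = 305 \frac{6 - 5}{-4 + 7 \left(-5\right)} = 305 \frac{1}{-4 - 35} \cdot 1 = 305 \frac{1}{-39} \cdot 1 = 305 \left(\left(- \frac{1}{39}\right) 1\right) = 305 \left(- \frac{1}{39}\right) = - \frac{305}{39}$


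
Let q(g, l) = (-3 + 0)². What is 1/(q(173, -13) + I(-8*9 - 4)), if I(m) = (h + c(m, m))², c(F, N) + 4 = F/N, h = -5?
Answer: 1/73 ≈ 0.013699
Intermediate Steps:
c(F, N) = -4 + F/N
q(g, l) = 9 (q(g, l) = (-3)² = 9)
I(m) = 64 (I(m) = (-5 + (-4 + m/m))² = (-5 + (-4 + 1))² = (-5 - 3)² = (-8)² = 64)
1/(q(173, -13) + I(-8*9 - 4)) = 1/(9 + 64) = 1/73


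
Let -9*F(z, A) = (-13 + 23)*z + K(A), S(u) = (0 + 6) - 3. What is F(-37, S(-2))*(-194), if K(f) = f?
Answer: -71198/9 ≈ -7910.9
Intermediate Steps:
S(u) = 3 (S(u) = 6 - 3 = 3)
F(z, A) = -10*z/9 - A/9 (F(z, A) = -((-13 + 23)*z + A)/9 = -(10*z + A)/9 = -(A + 10*z)/9 = -10*z/9 - A/9)
F(-37, S(-2))*(-194) = (-10/9*(-37) - ⅑*3)*(-194) = (370/9 - ⅓)*(-194) = (367/9)*(-194) = -71198/9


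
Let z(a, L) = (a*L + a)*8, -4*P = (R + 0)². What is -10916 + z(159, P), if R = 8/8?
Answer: -9962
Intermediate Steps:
R = 1 (R = 8*(⅛) = 1)
P = -¼ (P = -(1 + 0)²/4 = -¼*1² = -¼*1 = -¼ ≈ -0.25000)
z(a, L) = 8*a + 8*L*a (z(a, L) = (L*a + a)*8 = (a + L*a)*8 = 8*a + 8*L*a)
-10916 + z(159, P) = -10916 + 8*159*(1 - ¼) = -10916 + 8*159*(¾) = -10916 + 954 = -9962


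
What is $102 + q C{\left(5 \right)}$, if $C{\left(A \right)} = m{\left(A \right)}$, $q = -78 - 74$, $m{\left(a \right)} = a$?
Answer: $-658$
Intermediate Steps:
$q = -152$
$C{\left(A \right)} = A$
$102 + q C{\left(5 \right)} = 102 - 760 = -658$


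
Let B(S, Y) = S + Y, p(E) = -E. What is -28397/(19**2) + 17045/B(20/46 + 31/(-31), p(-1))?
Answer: 28248133/722 ≈ 39125.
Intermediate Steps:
-28397/(19**2) + 17045/B(20/46 + 31/(-31), p(-1)) = -28397/(19**2) + 17045/((20/46 + 31/(-31)) - 1*(-1)) = -28397/361 + 17045/((20*(1/46) + 31*(-1/31)) + 1) = -28397*1/361 + 17045/((10/23 - 1) + 1) = -28397/361 + 17045/(-13/23 + 1) = -28397/361 + 17045/(10/23) = -28397/361 + 17045*(23/10) = -28397/361 + 78407/2 = 28248133/722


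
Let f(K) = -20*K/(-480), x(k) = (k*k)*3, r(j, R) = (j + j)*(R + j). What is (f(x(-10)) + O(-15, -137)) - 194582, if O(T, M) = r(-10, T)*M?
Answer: -526139/2 ≈ -2.6307e+5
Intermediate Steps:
r(j, R) = 2*j*(R + j) (r(j, R) = (2*j)*(R + j) = 2*j*(R + j))
O(T, M) = M*(200 - 20*T) (O(T, M) = (2*(-10)*(T - 10))*M = (2*(-10)*(-10 + T))*M = (200 - 20*T)*M = M*(200 - 20*T))
x(k) = 3*k² (x(k) = k²*3 = 3*k²)
f(K) = K/24 (f(K) = -20*K*(-1/480) = K/24)
(f(x(-10)) + O(-15, -137)) - 194582 = ((3*(-10)²)/24 + 20*(-137)*(10 - 1*(-15))) - 194582 = ((3*100)/24 + 20*(-137)*(10 + 15)) - 194582 = ((1/24)*300 + 20*(-137)*25) - 194582 = (25/2 - 68500) - 194582 = -136975/2 - 194582 = -526139/2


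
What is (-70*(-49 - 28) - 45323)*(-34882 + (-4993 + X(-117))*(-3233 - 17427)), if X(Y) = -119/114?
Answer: -78256668899016/19 ≈ -4.1188e+12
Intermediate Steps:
X(Y) = -119/114 (X(Y) = -119*1/114 = -119/114)
(-70*(-49 - 28) - 45323)*(-34882 + (-4993 + X(-117))*(-3233 - 17427)) = (-70*(-49 - 28) - 45323)*(-34882 + (-4993 - 119/114)*(-3233 - 17427)) = (-70*(-77) - 45323)*(-34882 - 569321/114*(-20660)) = (5390 - 45323)*(-34882 + 5881085930/57) = -39933*5879097656/57 = -78256668899016/19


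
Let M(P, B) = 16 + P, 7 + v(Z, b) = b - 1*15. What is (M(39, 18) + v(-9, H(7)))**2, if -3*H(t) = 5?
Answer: 8836/9 ≈ 981.78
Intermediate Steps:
H(t) = -5/3 (H(t) = -1/3*5 = -5/3)
v(Z, b) = -22 + b (v(Z, b) = -7 + (b - 1*15) = -7 + (b - 15) = -7 + (-15 + b) = -22 + b)
(M(39, 18) + v(-9, H(7)))**2 = ((16 + 39) + (-22 - 5/3))**2 = (55 - 71/3)**2 = (94/3)**2 = 8836/9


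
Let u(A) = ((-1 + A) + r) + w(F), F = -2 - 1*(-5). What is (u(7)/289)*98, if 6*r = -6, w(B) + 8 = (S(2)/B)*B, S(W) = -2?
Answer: -490/289 ≈ -1.6955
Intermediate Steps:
F = 3 (F = -2 + 5 = 3)
w(B) = -10 (w(B) = -8 + (-2/B)*B = -8 - 2 = -10)
r = -1 (r = (1/6)*(-6) = -1)
u(A) = -12 + A (u(A) = ((-1 + A) - 1) - 10 = (-2 + A) - 10 = -12 + A)
(u(7)/289)*98 = ((-12 + 7)/289)*98 = -5*1/289*98 = -5/289*98 = -490/289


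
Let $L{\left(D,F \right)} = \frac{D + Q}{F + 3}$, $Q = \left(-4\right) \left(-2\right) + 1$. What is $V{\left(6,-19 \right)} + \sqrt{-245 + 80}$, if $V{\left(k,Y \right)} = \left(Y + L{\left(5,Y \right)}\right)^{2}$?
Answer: $\frac{25281}{64} + i \sqrt{165} \approx 395.02 + 12.845 i$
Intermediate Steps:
$Q = 9$ ($Q = 8 + 1 = 9$)
$L{\left(D,F \right)} = \frac{9 + D}{3 + F}$ ($L{\left(D,F \right)} = \frac{D + 9}{F + 3} = \frac{9 + D}{3 + F}$)
$V{\left(k,Y \right)} = \left(Y + \frac{14}{3 + Y}\right)^{2}$ ($V{\left(k,Y \right)} = \left(Y + \frac{9 + 5}{3 + Y}\right)^{2} = \left(Y + \frac{1}{3 + Y} 14\right)^{2} = \left(Y + \frac{14}{3 + Y}\right)^{2}$)
$V{\left(6,-19 \right)} + \sqrt{-245 + 80} = \frac{\left(14 - 19 \left(3 - 19\right)\right)^{2}}{\left(3 - 19\right)^{2}} + \sqrt{-245 + 80} = \frac{\left(14 - -304\right)^{2}}{256} + \sqrt{-165} = \frac{\left(14 + 304\right)^{2}}{256} + i \sqrt{165} = \frac{318^{2}}{256} + i \sqrt{165} = \frac{1}{256} \cdot 101124 + i \sqrt{165} = \frac{25281}{64} + i \sqrt{165}$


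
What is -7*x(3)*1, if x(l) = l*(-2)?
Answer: 42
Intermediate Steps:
x(l) = -2*l
-7*x(3)*1 = -(-14)*3*1 = -7*(-6)*1 = 42*1 = 42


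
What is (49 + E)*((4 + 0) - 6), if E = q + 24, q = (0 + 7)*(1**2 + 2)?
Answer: -188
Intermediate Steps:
q = 21 (q = 7*(1 + 2) = 7*3 = 21)
E = 45 (E = 21 + 24 = 45)
(49 + E)*((4 + 0) - 6) = (49 + 45)*((4 + 0) - 6) = 94*(4 - 6) = 94*(-2) = -188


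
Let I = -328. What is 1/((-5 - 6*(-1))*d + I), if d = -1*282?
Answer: -1/610 ≈ -0.0016393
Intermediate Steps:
d = -282
1/((-5 - 6*(-1))*d + I) = 1/((-5 - 6*(-1))*(-282) - 328) = 1/((-5 + 6)*(-282) - 328) = 1/(1*(-282) - 328) = 1/(-282 - 328) = 1/(-610) = -1/610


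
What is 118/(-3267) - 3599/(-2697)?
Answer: 3813229/2937033 ≈ 1.2983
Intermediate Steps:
118/(-3267) - 3599/(-2697) = 118*(-1/3267) - 3599*(-1/2697) = -118/3267 + 3599/2697 = 3813229/2937033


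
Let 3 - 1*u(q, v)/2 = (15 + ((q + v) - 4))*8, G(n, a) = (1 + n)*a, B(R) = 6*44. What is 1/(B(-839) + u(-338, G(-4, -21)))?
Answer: 1/4494 ≈ 0.00022252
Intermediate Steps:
B(R) = 264
G(n, a) = a*(1 + n)
u(q, v) = -170 - 16*q - 16*v (u(q, v) = 6 - 2*(15 + ((q + v) - 4))*8 = 6 - 2*(15 + (-4 + q + v))*8 = 6 - 2*(11 + q + v)*8 = 6 - 2*(88 + 8*q + 8*v) = 6 + (-176 - 16*q - 16*v) = -170 - 16*q - 16*v)
1/(B(-839) + u(-338, G(-4, -21))) = 1/(264 + (-170 - 16*(-338) - (-336)*(1 - 4))) = 1/(264 + (-170 + 5408 - (-336)*(-3))) = 1/(264 + (-170 + 5408 - 16*63)) = 1/(264 + (-170 + 5408 - 1008)) = 1/(264 + 4230) = 1/4494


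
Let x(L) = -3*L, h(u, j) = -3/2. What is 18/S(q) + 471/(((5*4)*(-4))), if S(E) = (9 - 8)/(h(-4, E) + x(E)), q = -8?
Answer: 31929/80 ≈ 399.11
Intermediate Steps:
h(u, j) = -3/2 (h(u, j) = -3*½ = -3/2)
S(E) = 1/(-3/2 - 3*E) (S(E) = (9 - 8)/(-3/2 - 3*E) = 1/(-3/2 - 3*E))
18/S(q) + 471/(((5*4)*(-4))) = 18/((-2/(3 + 6*(-8)))) + 471/(((5*4)*(-4))) = 18/((-2/(3 - 48))) + 471/((20*(-4))) = 18/((-2/(-45))) + 471/(-80) = 18/((-2*(-1/45))) + 471*(-1/80) = 18/(2/45) - 471/80 = 18*(45/2) - 471/80 = 405 - 471/80 = 31929/80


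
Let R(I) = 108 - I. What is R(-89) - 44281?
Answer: -44084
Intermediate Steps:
R(-89) - 44281 = (108 - 1*(-89)) - 44281 = (108 + 89) - 44281 = 197 - 44281 = -44084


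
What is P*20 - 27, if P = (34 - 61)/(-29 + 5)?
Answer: -9/2 ≈ -4.5000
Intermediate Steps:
P = 9/8 (P = -27/(-24) = -27*(-1/24) = 9/8 ≈ 1.1250)
P*20 - 27 = (9/8)*20 - 27 = 45/2 - 27 = -9/2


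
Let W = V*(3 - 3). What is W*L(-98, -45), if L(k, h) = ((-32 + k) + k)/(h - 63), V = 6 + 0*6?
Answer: 0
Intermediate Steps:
V = 6 (V = 6 + 0 = 6)
L(k, h) = (-32 + 2*k)/(-63 + h)
W = 0 (W = 6*(3 - 3) = 6*0 = 0)
W*L(-98, -45) = 0*(2*(-16 - 98)/(-63 - 45)) = 0*(2*(-114)/(-108)) = 0*(2*(-1/108)*(-114)) = 0*(19/9) = 0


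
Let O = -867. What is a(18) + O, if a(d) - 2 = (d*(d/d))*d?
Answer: -541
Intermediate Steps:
a(d) = 2 + d² (a(d) = 2 + (d*(d/d))*d = 2 + (d*1)*d = 2 + d*d = 2 + d²)
a(18) + O = (2 + 18²) - 867 = (2 + 324) - 867 = 326 - 867 = -541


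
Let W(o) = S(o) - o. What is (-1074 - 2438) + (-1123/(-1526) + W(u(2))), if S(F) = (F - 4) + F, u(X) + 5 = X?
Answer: -5368871/1526 ≈ -3518.3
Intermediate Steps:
u(X) = -5 + X
S(F) = -4 + 2*F (S(F) = (-4 + F) + F = -4 + 2*F)
W(o) = -4 + o (W(o) = (-4 + 2*o) - o = -4 + o)
(-1074 - 2438) + (-1123/(-1526) + W(u(2))) = (-1074 - 2438) + (-1123/(-1526) + (-4 + (-5 + 2))) = -3512 + (-1123*(-1/1526) + (-4 - 3)) = -3512 + (1123/1526 - 7) = -3512 - 9559/1526 = -5368871/1526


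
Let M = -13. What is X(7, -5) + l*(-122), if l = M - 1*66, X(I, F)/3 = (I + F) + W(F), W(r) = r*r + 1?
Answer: 9722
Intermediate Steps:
W(r) = 1 + r² (W(r) = r² + 1 = 1 + r²)
X(I, F) = 3 + 3*F + 3*I + 3*F² (X(I, F) = 3*((I + F) + (1 + F²)) = 3*((F + I) + (1 + F²)) = 3*(1 + F + I + F²) = 3 + 3*F + 3*I + 3*F²)
l = -79 (l = -13 - 1*66 = -13 - 66 = -79)
X(7, -5) + l*(-122) = (3 + 3*(-5) + 3*7 + 3*(-5)²) - 79*(-122) = (3 - 15 + 21 + 3*25) + 9638 = (3 - 15 + 21 + 75) + 9638 = 84 + 9638 = 9722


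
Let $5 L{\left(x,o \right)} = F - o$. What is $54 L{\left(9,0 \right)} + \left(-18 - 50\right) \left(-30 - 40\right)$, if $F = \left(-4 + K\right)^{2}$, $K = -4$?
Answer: $\frac{27256}{5} \approx 5451.2$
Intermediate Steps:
$F = 64$ ($F = \left(-4 - 4\right)^{2} = \left(-8\right)^{2} = 64$)
$L{\left(x,o \right)} = \frac{64}{5} - \frac{o}{5}$ ($L{\left(x,o \right)} = \frac{64 - o}{5} = \frac{64}{5} - \frac{o}{5}$)
$54 L{\left(9,0 \right)} + \left(-18 - 50\right) \left(-30 - 40\right) = 54 \left(\frac{64}{5} - 0\right) + \left(-18 - 50\right) \left(-30 - 40\right) = 54 \left(\frac{64}{5} + 0\right) - -4760 = 54 \cdot \frac{64}{5} + 4760 = \frac{3456}{5} + 4760 = \frac{27256}{5}$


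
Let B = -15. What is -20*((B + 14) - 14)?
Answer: 300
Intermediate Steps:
-20*((B + 14) - 14) = -20*((-15 + 14) - 14) = -20*(-1 - 14) = -20*(-15) = 300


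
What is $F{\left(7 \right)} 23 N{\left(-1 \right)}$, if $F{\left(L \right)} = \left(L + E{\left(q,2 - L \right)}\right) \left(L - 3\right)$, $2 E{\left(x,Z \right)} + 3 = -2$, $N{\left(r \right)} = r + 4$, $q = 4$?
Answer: $1242$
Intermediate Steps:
$N{\left(r \right)} = 4 + r$
$E{\left(x,Z \right)} = - \frac{5}{2}$ ($E{\left(x,Z \right)} = - \frac{3}{2} + \frac{1}{2} \left(-2\right) = - \frac{3}{2} - 1 = - \frac{5}{2}$)
$F{\left(L \right)} = \left(-3 + L\right) \left(- \frac{5}{2} + L\right)$ ($F{\left(L \right)} = \left(L - \frac{5}{2}\right) \left(L - 3\right) = \left(- \frac{5}{2} + L\right) \left(-3 + L\right) = \left(-3 + L\right) \left(- \frac{5}{2} + L\right)$)
$F{\left(7 \right)} 23 N{\left(-1 \right)} = \left(\frac{15}{2} + 7^{2} - \frac{77}{2}\right) 23 \left(4 - 1\right) = \left(\frac{15}{2} + 49 - \frac{77}{2}\right) 23 \cdot 3 = 18 \cdot 23 \cdot 3 = 414 \cdot 3 = 1242$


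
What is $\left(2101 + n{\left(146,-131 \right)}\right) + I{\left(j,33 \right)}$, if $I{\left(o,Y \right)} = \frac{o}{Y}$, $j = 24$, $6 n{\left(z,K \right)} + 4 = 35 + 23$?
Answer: $\frac{23218}{11} \approx 2110.7$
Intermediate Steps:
$n{\left(z,K \right)} = 9$ ($n{\left(z,K \right)} = - \frac{2}{3} + \frac{35 + 23}{6} = - \frac{2}{3} + \frac{1}{6} \cdot 58 = - \frac{2}{3} + \frac{29}{3} = 9$)
$\left(2101 + n{\left(146,-131 \right)}\right) + I{\left(j,33 \right)} = \left(2101 + 9\right) + \frac{24}{33} = 2110 + 24 \cdot \frac{1}{33} = 2110 + \frac{8}{11} = \frac{23218}{11}$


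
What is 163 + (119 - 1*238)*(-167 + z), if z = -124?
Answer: 34792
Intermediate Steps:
163 + (119 - 1*238)*(-167 + z) = 163 + (119 - 1*238)*(-167 - 124) = 163 + (119 - 238)*(-291) = 163 - 119*(-291) = 163 + 34629 = 34792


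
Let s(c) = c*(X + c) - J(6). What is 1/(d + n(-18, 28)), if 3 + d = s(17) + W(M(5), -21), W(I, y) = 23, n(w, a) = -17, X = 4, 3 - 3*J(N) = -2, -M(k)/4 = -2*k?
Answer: 3/1075 ≈ 0.0027907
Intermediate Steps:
M(k) = 8*k (M(k) = -(-8)*k = 8*k)
J(N) = 5/3 (J(N) = 1 - 1/3*(-2) = 1 + 2/3 = 5/3)
s(c) = -5/3 + c*(4 + c) (s(c) = c*(4 + c) - 1*5/3 = c*(4 + c) - 5/3 = -5/3 + c*(4 + c))
d = 1126/3 (d = -3 + ((-5/3 + 17**2 + 4*17) + 23) = -3 + ((-5/3 + 289 + 68) + 23) = -3 + (1066/3 + 23) = -3 + 1135/3 = 1126/3 ≈ 375.33)
1/(d + n(-18, 28)) = 1/(1126/3 - 17) = 1/(1075/3) = 3/1075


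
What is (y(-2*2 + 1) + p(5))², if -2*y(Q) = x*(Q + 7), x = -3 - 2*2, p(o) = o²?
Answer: 1521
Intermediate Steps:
x = -7 (x = -3 - 4 = -7)
y(Q) = 49/2 + 7*Q/2 (y(Q) = -(-7)*(Q + 7)/2 = -(-7)*(7 + Q)/2 = -(-49 - 7*Q)/2 = 49/2 + 7*Q/2)
(y(-2*2 + 1) + p(5))² = ((49/2 + 7*(-2*2 + 1)/2) + 5²)² = ((49/2 + 7*(-4 + 1)/2) + 25)² = ((49/2 + (7/2)*(-3)) + 25)² = ((49/2 - 21/2) + 25)² = (14 + 25)² = 39² = 1521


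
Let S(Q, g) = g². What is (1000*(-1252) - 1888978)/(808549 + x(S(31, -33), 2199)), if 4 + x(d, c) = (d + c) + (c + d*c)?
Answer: -3140978/3208743 ≈ -0.97888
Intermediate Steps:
x(d, c) = -4 + d + 2*c + c*d (x(d, c) = -4 + ((d + c) + (c + d*c)) = -4 + ((c + d) + (c + c*d)) = -4 + (d + 2*c + c*d) = -4 + d + 2*c + c*d)
(1000*(-1252) - 1888978)/(808549 + x(S(31, -33), 2199)) = (1000*(-1252) - 1888978)/(808549 + (-4 + (-33)² + 2*2199 + 2199*(-33)²)) = (-1252000 - 1888978)/(808549 + (-4 + 1089 + 4398 + 2199*1089)) = -3140978/(808549 + (-4 + 1089 + 4398 + 2394711)) = -3140978/(808549 + 2400194) = -3140978/3208743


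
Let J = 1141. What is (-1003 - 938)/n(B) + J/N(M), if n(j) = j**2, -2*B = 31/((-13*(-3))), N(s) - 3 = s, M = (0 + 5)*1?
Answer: -93375851/7688 ≈ -12146.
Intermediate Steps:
M = 5 (M = 5*1 = 5)
N(s) = 3 + s
B = -31/78 (B = -31/(2*((-13*(-3)))) = -31/(2*39) = -1/2*31/39 = -31/78 ≈ -0.39744)
(-1003 - 938)/n(B) + J/N(M) = (-1003 - 938)/((-31/78)**2) + 1141/(3 + 5) = -1941/961/6084 + 1141/8 = -1941*6084/961 + 1141*(1/8) = -11809044/961 + 1141/8 = -93375851/7688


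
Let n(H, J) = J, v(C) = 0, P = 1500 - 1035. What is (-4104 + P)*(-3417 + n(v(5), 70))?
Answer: 12179733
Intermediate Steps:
P = 465
(-4104 + P)*(-3417 + n(v(5), 70)) = (-4104 + 465)*(-3417 + 70) = -3639*(-3347) = 12179733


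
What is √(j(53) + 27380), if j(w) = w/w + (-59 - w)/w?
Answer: √76907293/53 ≈ 165.47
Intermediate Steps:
j(w) = 1 + (-59 - w)/w
√(j(53) + 27380) = √(-59/53 + 27380) = √(1451081/53) = √76907293/53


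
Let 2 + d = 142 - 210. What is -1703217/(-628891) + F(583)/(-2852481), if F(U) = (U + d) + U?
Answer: 4857704866841/1793899628571 ≈ 2.7079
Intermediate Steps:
d = -70 (d = -2 + (142 - 210) = -2 - 68 = -70)
F(U) = -70 + 2*U (F(U) = (U - 70) + U = (-70 + U) + U = -70 + 2*U)
-1703217/(-628891) + F(583)/(-2852481) = -1703217/(-628891) + (-70 + 2*583)/(-2852481) = -1703217*(-1/628891) + (-70 + 1166)*(-1/2852481) = 1703217/628891 + 1096*(-1/2852481) = 1703217/628891 - 1096/2852481 = 4857704866841/1793899628571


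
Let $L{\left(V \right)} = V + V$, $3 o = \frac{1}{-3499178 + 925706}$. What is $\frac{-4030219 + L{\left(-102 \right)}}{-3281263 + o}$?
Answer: $\frac{31116542215968}{25332715365409} \approx 1.2283$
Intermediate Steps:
$o = - \frac{1}{7720416}$ ($o = \frac{1}{3 \left(-3499178 + 925706\right)} = \frac{1}{3 \left(-2573472\right)} = \frac{1}{3} \left(- \frac{1}{2573472}\right) = - \frac{1}{7720416} \approx -1.2953 \cdot 10^{-7}$)
$L{\left(V \right)} = 2 V$
$\frac{-4030219 + L{\left(-102 \right)}}{-3281263 + o} = \frac{-4030219 + 2 \left(-102\right)}{-3281263 - \frac{1}{7720416}} = \frac{-4030219 - 204}{- \frac{25332715365409}{7720416}} = \left(-4030423\right) \left(- \frac{7720416}{25332715365409}\right) = \frac{31116542215968}{25332715365409}$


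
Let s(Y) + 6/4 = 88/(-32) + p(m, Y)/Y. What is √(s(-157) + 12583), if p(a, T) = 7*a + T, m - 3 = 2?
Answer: √1240291051/314 ≈ 112.16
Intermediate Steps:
m = 5 (m = 3 + 2 = 5)
p(a, T) = T + 7*a
s(Y) = -17/4 + (35 + Y)/Y (s(Y) = -3/2 + (88/(-32) + (Y + 7*5)/Y) = -3/2 + (88*(-1/32) + (Y + 35)/Y) = -3/2 + (-11/4 + (35 + Y)/Y) = -17/4 + (35 + Y)/Y)
√(s(-157) + 12583) = √((-13/4 + 35/(-157)) + 12583) = √((-13/4 + 35*(-1/157)) + 12583) = √((-13/4 - 35/157) + 12583) = √(-2181/628 + 12583) = √(7899943/628) = √1240291051/314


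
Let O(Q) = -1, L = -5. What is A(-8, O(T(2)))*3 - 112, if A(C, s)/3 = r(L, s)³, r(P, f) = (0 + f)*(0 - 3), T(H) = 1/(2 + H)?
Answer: 131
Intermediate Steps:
r(P, f) = -3*f (r(P, f) = f*(-3) = -3*f)
A(C, s) = -81*s³ (A(C, s) = 3*(-3*s)³ = 3*(-27*s³) = -81*s³)
A(-8, O(T(2)))*3 - 112 = -81*(-1)³*3 - 112 = -81*(-1)*3 - 112 = 81*3 - 112 = 243 - 112 = 131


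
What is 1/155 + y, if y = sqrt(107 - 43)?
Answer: 1241/155 ≈ 8.0065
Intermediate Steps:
y = 8 (y = sqrt(64) = 8)
1/155 + y = 1/155 + 8 = 1241/155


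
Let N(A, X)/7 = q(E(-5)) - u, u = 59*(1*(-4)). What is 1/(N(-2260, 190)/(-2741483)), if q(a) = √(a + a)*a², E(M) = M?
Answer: -323494994/216811 + 68537075*I*√10/433622 ≈ -1492.1 + 499.82*I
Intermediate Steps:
q(a) = √2*a^(5/2) (q(a) = √(2*a)*a² = (√2*√a)*a² = √2*a^(5/2))
u = -236 (u = 59*(-4) = -236)
N(A, X) = 1652 + 175*I*√10 (N(A, X) = 7*(√2*(-5)^(5/2) - 1*(-236)) = 7*(√2*(25*I*√5) + 236) = 7*(25*I*√10 + 236) = 7*(236 + 25*I*√10) = 1652 + 175*I*√10)
1/(N(-2260, 190)/(-2741483)) = 1/((1652 + 175*I*√10)/(-2741483)) = 1/((1652 + 175*I*√10)*(-1/2741483)) = 1/(-1652/2741483 - 175*I*√10/2741483)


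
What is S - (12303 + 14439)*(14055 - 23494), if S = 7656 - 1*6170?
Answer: 252419224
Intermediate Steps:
S = 1486 (S = 7656 - 6170 = 1486)
S - (12303 + 14439)*(14055 - 23494) = 1486 - (12303 + 14439)*(14055 - 23494) = 1486 - 26742*(-9439) = 1486 - 1*(-252417738) = 1486 + 252417738 = 252419224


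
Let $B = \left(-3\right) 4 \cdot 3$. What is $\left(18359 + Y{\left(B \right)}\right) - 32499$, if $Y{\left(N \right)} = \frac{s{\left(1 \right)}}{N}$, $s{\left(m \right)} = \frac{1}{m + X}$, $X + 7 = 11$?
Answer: $- \frac{2545201}{180} \approx -14140.0$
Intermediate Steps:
$X = 4$ ($X = -7 + 11 = 4$)
$B = -36$ ($B = \left(-12\right) 3 = -36$)
$s{\left(m \right)} = \frac{1}{4 + m}$ ($s{\left(m \right)} = \frac{1}{m + 4} = \frac{1}{4 + m}$)
$Y{\left(N \right)} = \frac{1}{5 N}$ ($Y{\left(N \right)} = \frac{1}{\left(4 + 1\right) N} = \frac{1}{5 N}$)
$\left(18359 + Y{\left(B \right)}\right) - 32499 = \left(18359 + \frac{1}{5 \left(-36\right)}\right) - 32499 = \left(18359 + \frac{1}{5} \left(- \frac{1}{36}\right)\right) - 32499 = \left(18359 - \frac{1}{180}\right) - 32499 = \frac{3304619}{180} - 32499 = - \frac{2545201}{180}$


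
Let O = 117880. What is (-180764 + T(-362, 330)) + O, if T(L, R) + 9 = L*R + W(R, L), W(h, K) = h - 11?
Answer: -182034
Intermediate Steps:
W(h, K) = -11 + h
T(L, R) = -20 + R + L*R (T(L, R) = -9 + (L*R + (-11 + R)) = -9 + (-11 + R + L*R) = -20 + R + L*R)
(-180764 + T(-362, 330)) + O = (-180764 + (-20 + 330 - 362*330)) + 117880 = (-180764 + (-20 + 330 - 119460)) + 117880 = (-180764 - 119150) + 117880 = -299914 + 117880 = -182034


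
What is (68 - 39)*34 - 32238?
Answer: -31252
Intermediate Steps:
(68 - 39)*34 - 32238 = 29*34 - 32238 = 986 - 32238 = -31252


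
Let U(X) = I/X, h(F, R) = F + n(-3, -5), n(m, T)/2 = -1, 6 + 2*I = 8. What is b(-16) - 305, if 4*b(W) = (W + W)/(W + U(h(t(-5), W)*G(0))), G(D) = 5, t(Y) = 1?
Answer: -24665/81 ≈ -304.51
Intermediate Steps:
I = 1 (I = -3 + (1/2)*8 = -3 + 4 = 1)
n(m, T) = -2 (n(m, T) = 2*(-1) = -2)
h(F, R) = -2 + F (h(F, R) = F - 2 = -2 + F)
U(X) = 1/X
b(W) = W/(2*(-1/5 + W)) (b(W) = ((W + W)/(W + 1/((-2 + 1)*5)))/4 = ((2*W)/(W + 1/(-1*5)))/4 = ((2*W)/(W + 1/(-5)))/4 = ((2*W)/(W - 1/5))/4 = ((2*W)/(-1/5 + W))/4 = (2*W/(-1/5 + W))/4 = W/(2*(-1/5 + W)))
b(-16) - 305 = (5/2)*(-16)/(-1 + 5*(-16)) - 305 = (5/2)*(-16)/(-1 - 80) - 305 = (5/2)*(-16)/(-81) - 305 = (5/2)*(-16)*(-1/81) - 305 = 40/81 - 305 = -24665/81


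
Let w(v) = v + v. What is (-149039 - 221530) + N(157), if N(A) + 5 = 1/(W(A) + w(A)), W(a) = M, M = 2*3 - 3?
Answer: -117471957/317 ≈ -3.7057e+5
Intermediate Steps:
w(v) = 2*v
M = 3 (M = 6 - 3 = 3)
W(a) = 3
N(A) = -5 + 1/(3 + 2*A)
(-149039 - 221530) + N(157) = (-149039 - 221530) + 2*(-7 - 5*157)/(3 + 2*157) = -370569 + 2*(-7 - 785)/(3 + 314) = -370569 + 2*(-792)/317 = -370569 + 2*(1/317)*(-792) = -370569 - 1584/317 = -117471957/317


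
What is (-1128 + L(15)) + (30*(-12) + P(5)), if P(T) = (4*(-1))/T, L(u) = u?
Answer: -7369/5 ≈ -1473.8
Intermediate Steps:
P(T) = -4/T
(-1128 + L(15)) + (30*(-12) + P(5)) = (-1128 + 15) + (30*(-12) - 4/5) = -1113 + (-360 - 4*⅕) = -1113 + (-360 - ⅘) = -1113 - 1804/5 = -7369/5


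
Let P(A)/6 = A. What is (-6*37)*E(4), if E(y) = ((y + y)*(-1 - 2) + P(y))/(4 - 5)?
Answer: 0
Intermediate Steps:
P(A) = 6*A
E(y) = 0 (E(y) = ((y + y)*(-1 - 2) + 6*y)/(4 - 5) = ((2*y)*(-3) + 6*y)/(-1) = (-6*y + 6*y)*(-1) = 0*(-1) = 0)
(-6*37)*E(4) = -6*37*0 = -222*0 = 0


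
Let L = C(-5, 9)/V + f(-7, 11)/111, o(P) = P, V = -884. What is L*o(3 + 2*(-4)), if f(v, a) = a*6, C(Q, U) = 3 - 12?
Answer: -98905/32708 ≈ -3.0239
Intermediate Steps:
C(Q, U) = -9
f(v, a) = 6*a
L = 19781/32708 (L = -9/(-884) + (6*11)/111 = -9*(-1/884) + 66*(1/111) = 9/884 + 22/37 = 19781/32708 ≈ 0.60478)
L*o(3 + 2*(-4)) = 19781*(3 + 2*(-4))/32708 = 19781*(3 - 8)/32708 = (19781/32708)*(-5) = -98905/32708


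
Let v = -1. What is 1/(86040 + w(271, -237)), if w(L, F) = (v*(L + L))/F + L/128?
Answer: 30336/2610243043 ≈ 1.1622e-5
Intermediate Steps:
w(L, F) = L/128 - 2*L/F (w(L, F) = (-(L + L))/F + L/128 = (-2*L)/F + L*(1/128) = (-2*L)/F + L/128 = -2*L/F + L/128 = L/128 - 2*L/F)
1/(86040 + w(271, -237)) = 1/(86040 + (1/128)*271*(-256 - 237)/(-237)) = 1/(86040 + (1/128)*271*(-1/237)*(-493)) = 1/(86040 + 133603/30336) = 1/(2610243043/30336) = 30336/2610243043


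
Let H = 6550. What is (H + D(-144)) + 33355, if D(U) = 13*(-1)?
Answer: 39892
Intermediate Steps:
D(U) = -13
(H + D(-144)) + 33355 = (6550 - 13) + 33355 = 6537 + 33355 = 39892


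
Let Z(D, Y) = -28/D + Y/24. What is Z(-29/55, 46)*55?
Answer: 1053085/348 ≈ 3026.1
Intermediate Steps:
Z(D, Y) = -28/D + Y/24 (Z(D, Y) = -28/D + Y*(1/24) = -28/D + Y/24)
Z(-29/55, 46)*55 = (-28/((-29/55)) + (1/24)*46)*55 = (-28/((-29*1/55)) + 23/12)*55 = (-28/(-29/55) + 23/12)*55 = (-28*(-55/29) + 23/12)*55 = (1540/29 + 23/12)*55 = (19147/348)*55 = 1053085/348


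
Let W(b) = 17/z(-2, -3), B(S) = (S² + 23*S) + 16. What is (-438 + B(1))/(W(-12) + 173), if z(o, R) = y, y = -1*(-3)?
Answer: -597/268 ≈ -2.2276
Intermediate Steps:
y = 3
z(o, R) = 3
B(S) = 16 + S² + 23*S
W(b) = 17/3
(-438 + B(1))/(W(-12) + 173) = (-438 + (16 + 1² + 23*1))/(17/3 + 173) = (-438 + (16 + 1 + 23))/(536/3) = (-438 + 40)*(3/536) = -398*3/536 = -597/268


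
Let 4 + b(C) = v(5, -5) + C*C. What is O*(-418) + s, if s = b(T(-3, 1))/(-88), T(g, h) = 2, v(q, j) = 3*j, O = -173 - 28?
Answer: 7393599/88 ≈ 84018.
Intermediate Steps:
O = -201
b(C) = -19 + C² (b(C) = -4 + (3*(-5) + C*C) = -4 + (-15 + C²) = -19 + C²)
s = 15/88 (s = (-19 + 2²)/(-88) = (-19 + 4)*(-1/88) = -15*(-1/88) = 15/88 ≈ 0.17045)
O*(-418) + s = -201*(-418) + 15/88 = 84018 + 15/88 = 7393599/88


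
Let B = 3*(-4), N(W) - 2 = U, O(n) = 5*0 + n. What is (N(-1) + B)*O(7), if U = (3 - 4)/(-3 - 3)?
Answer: -413/6 ≈ -68.833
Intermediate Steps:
O(n) = n (O(n) = 0 + n = n)
U = 1/6 (U = -1/(-6) = -1*(-1/6) = 1/6 ≈ 0.16667)
N(W) = 13/6 (N(W) = 2 + 1/6 = 13/6)
B = -12
(N(-1) + B)*O(7) = (13/6 - 12)*7 = -59/6*7 = -413/6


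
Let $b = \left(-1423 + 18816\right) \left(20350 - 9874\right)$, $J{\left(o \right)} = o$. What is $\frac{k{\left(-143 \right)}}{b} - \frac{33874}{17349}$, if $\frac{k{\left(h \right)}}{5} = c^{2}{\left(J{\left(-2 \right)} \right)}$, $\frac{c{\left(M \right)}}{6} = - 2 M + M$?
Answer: $- \frac{57149421094}{29269862229} \approx -1.9525$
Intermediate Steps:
$c{\left(M \right)} = - 6 M$ ($c{\left(M \right)} = 6 \left(- 2 M + M\right) = 6 \left(- M\right) = - 6 M$)
$b = 182209068$ ($b = 17393 \cdot 10476 = 182209068$)
$k{\left(h \right)} = 720$ ($k{\left(h \right)} = 5 \left(\left(-6\right) \left(-2\right)\right)^{2} = 5 \cdot 12^{2} = 5 \cdot 144 = 720$)
$\frac{k{\left(-143 \right)}}{b} - \frac{33874}{17349} = \frac{720}{182209068} - \frac{33874}{17349} = 720 \cdot \frac{1}{182209068} - \frac{33874}{17349} = \frac{20}{5061363} - \frac{33874}{17349} = - \frac{57149421094}{29269862229}$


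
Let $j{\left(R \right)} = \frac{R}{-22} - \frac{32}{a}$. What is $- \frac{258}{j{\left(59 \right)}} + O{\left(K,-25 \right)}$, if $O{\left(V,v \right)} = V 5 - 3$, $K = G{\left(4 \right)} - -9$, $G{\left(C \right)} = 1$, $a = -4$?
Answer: $- \frac{59}{39} \approx -1.5128$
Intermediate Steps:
$K = 10$ ($K = 1 - -9 = 1 + 9 = 10$)
$O{\left(V,v \right)} = -3 + 5 V$ ($O{\left(V,v \right)} = 5 V - 3 = -3 + 5 V$)
$j{\left(R \right)} = 8 - \frac{R}{22}$ ($j{\left(R \right)} = \frac{R}{-22} - \frac{32}{-4} = R \left(- \frac{1}{22}\right) - -8 = - \frac{R}{22} + 8 = 8 - \frac{R}{22}$)
$- \frac{258}{j{\left(59 \right)}} + O{\left(K,-25 \right)} = - \frac{258}{8 - \frac{59}{22}} + \left(-3 + 5 \cdot 10\right) = - \frac{258}{8 - \frac{59}{22}} + \left(-3 + 50\right) = - \frac{258}{\frac{117}{22}} + 47 = \left(-258\right) \frac{22}{117} + 47 = - \frac{1892}{39} + 47 = - \frac{59}{39}$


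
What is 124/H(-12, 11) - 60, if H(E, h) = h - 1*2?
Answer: -416/9 ≈ -46.222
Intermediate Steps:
H(E, h) = -2 + h (H(E, h) = h - 2 = -2 + h)
124/H(-12, 11) - 60 = 124/(-2 + 11) - 60 = 124/9 - 60 = -416/9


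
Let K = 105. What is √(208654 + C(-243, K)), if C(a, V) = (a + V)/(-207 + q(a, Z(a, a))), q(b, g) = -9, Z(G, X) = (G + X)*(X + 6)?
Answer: √7511567/6 ≈ 456.79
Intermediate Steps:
Z(G, X) = (6 + X)*(G + X) (Z(G, X) = (G + X)*(6 + X) = (6 + X)*(G + X))
C(a, V) = -V/216 - a/216 (C(a, V) = (a + V)/(-207 - 9) = (V + a)/(-216) = (V + a)*(-1/216) = -V/216 - a/216)
√(208654 + C(-243, K)) = √(208654 + (-1/216*105 - 1/216*(-243))) = √(208654 + (-35/72 + 9/8)) = √(208654 + 23/36) = √(7511567/36) = √7511567/6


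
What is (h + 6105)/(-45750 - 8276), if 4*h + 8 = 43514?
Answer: -33963/108052 ≈ -0.31432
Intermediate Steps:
h = 21753/2 (h = -2 + (1/4)*43514 = -2 + 21757/2 = 21753/2 ≈ 10877.)
(h + 6105)/(-45750 - 8276) = (21753/2 + 6105)/(-45750 - 8276) = (33963/2)/(-54026) = (33963/2)*(-1/54026) = -33963/108052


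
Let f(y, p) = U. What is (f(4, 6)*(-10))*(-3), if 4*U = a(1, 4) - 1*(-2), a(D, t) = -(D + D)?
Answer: 0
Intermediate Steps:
a(D, t) = -2*D
U = 0 (U = (-2*1 - 1*(-2))/4 = (-2 + 2)/4 = (¼)*0 = 0)
f(y, p) = 0
(f(4, 6)*(-10))*(-3) = (0*(-10))*(-3) = 0*(-3) = 0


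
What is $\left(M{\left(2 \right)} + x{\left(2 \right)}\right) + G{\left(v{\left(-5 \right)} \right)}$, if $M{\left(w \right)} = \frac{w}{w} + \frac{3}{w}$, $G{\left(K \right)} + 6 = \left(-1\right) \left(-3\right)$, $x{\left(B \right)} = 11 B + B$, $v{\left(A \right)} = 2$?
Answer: $\frac{47}{2} \approx 23.5$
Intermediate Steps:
$x{\left(B \right)} = 12 B$
$G{\left(K \right)} = -3$ ($G{\left(K \right)} = -6 - -3 = -6 + 3 = -3$)
$M{\left(w \right)} = 1 + \frac{3}{w}$
$\left(M{\left(2 \right)} + x{\left(2 \right)}\right) + G{\left(v{\left(-5 \right)} \right)} = \left(\frac{3 + 2}{2} + 12 \cdot 2\right) - 3 = \left(\frac{1}{2} \cdot 5 + 24\right) - 3 = \left(\frac{5}{2} + 24\right) - 3 = \frac{53}{2} - 3 = \frac{47}{2}$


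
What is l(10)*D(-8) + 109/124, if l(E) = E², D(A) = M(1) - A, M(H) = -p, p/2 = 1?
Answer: 74509/124 ≈ 600.88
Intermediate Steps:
p = 2 (p = 2*1 = 2)
M(H) = -2 (M(H) = -1*2 = -2)
D(A) = -2 - A
l(10)*D(-8) + 109/124 = 10²*(-2 - 1*(-8)) + 109/124 = 100*(-2 + 8) + 109*(1/124) = 100*6 + 109/124 = 600 + 109/124 = 74509/124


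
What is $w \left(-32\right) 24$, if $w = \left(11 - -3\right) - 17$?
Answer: $2304$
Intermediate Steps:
$w = -3$ ($w = \left(11 + 3\right) - 17 = 14 - 17 = -3$)
$w \left(-32\right) 24 = \left(-3\right) \left(-32\right) 24 = 96 \cdot 24 = 2304$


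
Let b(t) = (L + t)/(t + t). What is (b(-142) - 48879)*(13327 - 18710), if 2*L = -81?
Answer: 149447728381/568 ≈ 2.6311e+8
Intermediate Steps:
L = -81/2 (L = (½)*(-81) = -81/2 ≈ -40.500)
b(t) = (-81/2 + t)/(2*t) (b(t) = (-81/2 + t)/(t + t) = (-81/2 + t)/((2*t)) = (-81/2 + t)*(1/(2*t)) = (-81/2 + t)/(2*t))
(b(-142) - 48879)*(13327 - 18710) = ((¼)*(-81 + 2*(-142))/(-142) - 48879)*(13327 - 18710) = ((¼)*(-1/142)*(-81 - 284) - 48879)*(-5383) = ((¼)*(-1/142)*(-365) - 48879)*(-5383) = (365/568 - 48879)*(-5383) = -27762907/568*(-5383) = 149447728381/568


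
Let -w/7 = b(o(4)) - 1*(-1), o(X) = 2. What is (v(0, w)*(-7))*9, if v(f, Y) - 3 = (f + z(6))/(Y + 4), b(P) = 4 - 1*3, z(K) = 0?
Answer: -189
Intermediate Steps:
b(P) = 1 (b(P) = 4 - 3 = 1)
w = -14 (w = -7*(1 - 1*(-1)) = -7*(1 + 1) = -7*2 = -14)
v(f, Y) = 3 + f/(4 + Y) (v(f, Y) = 3 + (f + 0)/(Y + 4) = 3 + f/(4 + Y))
(v(0, w)*(-7))*9 = (((12 + 0 + 3*(-14))/(4 - 14))*(-7))*9 = (((12 + 0 - 42)/(-10))*(-7))*9 = (-⅒*(-30)*(-7))*9 = (3*(-7))*9 = -21*9 = -189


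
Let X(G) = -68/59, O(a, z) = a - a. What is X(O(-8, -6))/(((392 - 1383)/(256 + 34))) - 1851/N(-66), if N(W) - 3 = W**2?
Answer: -7422213/84955457 ≈ -0.087366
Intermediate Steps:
O(a, z) = 0
X(G) = -68/59 (X(G) = -68*1/59 = -68/59)
N(W) = 3 + W**2
X(O(-8, -6))/(((392 - 1383)/(256 + 34))) - 1851/N(-66) = -68*(256 + 34)/(392 - 1383)/59 - 1851/(3 + (-66)**2) = -68/(59*((-991/290))) - 1851/(3 + 4356) = -68/(59*((-991*1/290))) - 1851/4359 = -68/(59*(-991/290)) - 1851*1/4359 = -68/59*(-290/991) - 617/1453 = 19720/58469 - 617/1453 = -7422213/84955457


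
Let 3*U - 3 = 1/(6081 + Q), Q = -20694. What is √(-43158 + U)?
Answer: 2*I*√2303933953901/14613 ≈ 207.74*I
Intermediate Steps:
U = 43838/43839 (U = 1 + 1/(3*(6081 - 20694)) = 1 + (⅓)/(-14613) = 1 + (⅓)*(-1/14613) = 1 - 1/43839 = 43838/43839 ≈ 0.99998)
√(-43158 + U) = √(-43158 + 43838/43839) = √(-1891959724/43839) = 2*I*√2303933953901/14613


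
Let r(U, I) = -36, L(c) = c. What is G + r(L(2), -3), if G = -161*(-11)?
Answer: 1735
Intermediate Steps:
G = 1771
G + r(L(2), -3) = 1771 - 36 = 1735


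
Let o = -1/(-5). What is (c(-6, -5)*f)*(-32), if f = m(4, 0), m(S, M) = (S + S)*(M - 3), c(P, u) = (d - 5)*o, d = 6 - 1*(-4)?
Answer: 768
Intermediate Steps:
d = 10 (d = 6 + 4 = 10)
o = ⅕ (o = -1*(-⅕) = ⅕ ≈ 0.20000)
c(P, u) = 1 (c(P, u) = (10 - 5)*(⅕) = 5*(⅕) = 1)
m(S, M) = 2*S*(-3 + M) (m(S, M) = (2*S)*(-3 + M) = 2*S*(-3 + M))
f = -24 (f = 2*4*(-3 + 0) = 2*4*(-3) = -24)
(c(-6, -5)*f)*(-32) = (1*(-24))*(-32) = -24*(-32) = 768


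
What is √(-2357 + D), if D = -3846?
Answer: I*√6203 ≈ 78.759*I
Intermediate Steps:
√(-2357 + D) = √(-2357 - 3846) = √(-6203) = I*√6203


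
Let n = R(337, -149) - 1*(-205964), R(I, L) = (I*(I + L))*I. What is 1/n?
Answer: 1/21556936 ≈ 4.6389e-8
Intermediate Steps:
R(I, L) = I²*(I + L)
n = 21556936 (n = 337²*(337 - 149) - 1*(-205964) = 113569*188 + 205964 = 21350972 + 205964 = 21556936)
1/n = 1/21556936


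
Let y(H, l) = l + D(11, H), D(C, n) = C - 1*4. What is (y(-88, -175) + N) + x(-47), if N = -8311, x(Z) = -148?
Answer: -8627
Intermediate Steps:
D(C, n) = -4 + C (D(C, n) = C - 4 = -4 + C)
y(H, l) = 7 + l (y(H, l) = l + (-4 + 11) = l + 7 = 7 + l)
(y(-88, -175) + N) + x(-47) = ((7 - 175) - 8311) - 148 = (-168 - 8311) - 148 = -8479 - 148 = -8627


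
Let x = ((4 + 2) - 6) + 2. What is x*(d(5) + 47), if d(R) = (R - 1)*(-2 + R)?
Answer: 118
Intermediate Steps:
d(R) = (-1 + R)*(-2 + R)
x = 2 (x = (6 - 6) + 2 = 0 + 2 = 2)
x*(d(5) + 47) = 2*((2 + 5² - 3*5) + 47) = 2*((2 + 25 - 15) + 47) = 2*(12 + 47) = 2*59 = 118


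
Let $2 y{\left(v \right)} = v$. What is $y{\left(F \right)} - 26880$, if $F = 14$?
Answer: $-26873$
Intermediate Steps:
$y{\left(v \right)} = \frac{v}{2}$
$y{\left(F \right)} - 26880 = \frac{1}{2} \cdot 14 - 26880 = 7 - 26880 = -26873$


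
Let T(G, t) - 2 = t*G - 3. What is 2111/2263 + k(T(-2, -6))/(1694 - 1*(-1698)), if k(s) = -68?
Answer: 1751657/1919024 ≈ 0.91279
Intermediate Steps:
T(G, t) = -1 + G*t (T(G, t) = 2 + (t*G - 3) = 2 + (G*t - 3) = 2 + (-3 + G*t) = -1 + G*t)
2111/2263 + k(T(-2, -6))/(1694 - 1*(-1698)) = 2111/2263 - 68/(1694 - 1*(-1698)) = 2111*(1/2263) - 68/(1694 + 1698) = 2111/2263 - 68/3392 = 2111/2263 - 68*1/3392 = 2111/2263 - 17/848 = 1751657/1919024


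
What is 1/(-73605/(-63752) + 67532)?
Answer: 63752/4305373669 ≈ 1.4808e-5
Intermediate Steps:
1/(-73605/(-63752) + 67532) = 1/(-73605*(-1/63752) + 67532) = 1/(73605/63752 + 67532) = 1/(4305373669/63752) = 63752/4305373669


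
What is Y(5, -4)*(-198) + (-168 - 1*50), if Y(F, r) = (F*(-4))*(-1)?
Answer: -4178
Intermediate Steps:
Y(F, r) = 4*F (Y(F, r) = -4*F*(-1) = 4*F)
Y(5, -4)*(-198) + (-168 - 1*50) = (4*5)*(-198) + (-168 - 1*50) = 20*(-198) + (-168 - 50) = -3960 - 218 = -4178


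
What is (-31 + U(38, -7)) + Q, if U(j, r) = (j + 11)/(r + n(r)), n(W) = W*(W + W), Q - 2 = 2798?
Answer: 36004/13 ≈ 2769.5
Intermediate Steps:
Q = 2800 (Q = 2 + 2798 = 2800)
n(W) = 2*W² (n(W) = W*(2*W) = 2*W²)
U(j, r) = (11 + j)/(r + 2*r²) (U(j, r) = (j + 11)/(r + 2*r²) = (11 + j)/(r + 2*r²))
(-31 + U(38, -7)) + Q = (-31 + (11 + 38)/((-7)*(1 + 2*(-7)))) + 2800 = (-31 - ⅐*49/(1 - 14)) + 2800 = (-31 - ⅐*49/(-13)) + 2800 = (-31 - ⅐*(-1/13)*49) + 2800 = (-31 + 7/13) + 2800 = -396/13 + 2800 = 36004/13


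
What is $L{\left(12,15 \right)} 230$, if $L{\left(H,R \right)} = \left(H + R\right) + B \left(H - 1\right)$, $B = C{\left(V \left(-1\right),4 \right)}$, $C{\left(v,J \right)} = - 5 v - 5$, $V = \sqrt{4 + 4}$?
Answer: $-6440 + 25300 \sqrt{2} \approx 29340.0$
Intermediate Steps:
$V = 2 \sqrt{2}$ ($V = \sqrt{8} = 2 \sqrt{2} \approx 2.8284$)
$C{\left(v,J \right)} = -5 - 5 v$
$B = -5 + 10 \sqrt{2}$ ($B = -5 - 5 \cdot 2 \sqrt{2} \left(-1\right) = -5 - 5 \left(- 2 \sqrt{2}\right) = -5 + 10 \sqrt{2} \approx 9.1421$)
$L{\left(H,R \right)} = H + R + \left(-1 + H\right) \left(-5 + 10 \sqrt{2}\right)$ ($L{\left(H,R \right)} = \left(H + R\right) + \left(-5 + 10 \sqrt{2}\right) \left(H - 1\right) = \left(H + R\right) + \left(-5 + 10 \sqrt{2}\right) \left(-1 + H\right) = \left(H + R\right) + \left(-1 + H\right) \left(-5 + 10 \sqrt{2}\right) = H + R + \left(-1 + H\right) \left(-5 + 10 \sqrt{2}\right)$)
$L{\left(12,15 \right)} 230 = \left(5 + 15 - 10 \sqrt{2} - 48 + 10 \cdot 12 \sqrt{2}\right) 230 = \left(5 + 15 - 10 \sqrt{2} - 48 + 120 \sqrt{2}\right) 230 = \left(-28 + 110 \sqrt{2}\right) 230 = -6440 + 25300 \sqrt{2}$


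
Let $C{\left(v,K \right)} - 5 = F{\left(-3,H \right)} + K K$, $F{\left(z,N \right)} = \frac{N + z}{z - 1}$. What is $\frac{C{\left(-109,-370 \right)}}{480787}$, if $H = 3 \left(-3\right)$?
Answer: $\frac{136908}{480787} \approx 0.28476$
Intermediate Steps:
$H = -9$
$F{\left(z,N \right)} = \frac{N + z}{-1 + z}$
$C{\left(v,K \right)} = 8 + K^{2}$ ($C{\left(v,K \right)} = 5 + \left(\frac{-9 - 3}{-1 - 3} + K K\right) = 5 + \left(\frac{1}{-4} \left(-12\right) + K^{2}\right) = 5 + \left(\left(- \frac{1}{4}\right) \left(-12\right) + K^{2}\right) = 5 + \left(3 + K^{2}\right) = 8 + K^{2}$)
$\frac{C{\left(-109,-370 \right)}}{480787} = \frac{8 + \left(-370\right)^{2}}{480787} = \left(8 + 136900\right) \frac{1}{480787} = 136908 \cdot \frac{1}{480787} = \frac{136908}{480787}$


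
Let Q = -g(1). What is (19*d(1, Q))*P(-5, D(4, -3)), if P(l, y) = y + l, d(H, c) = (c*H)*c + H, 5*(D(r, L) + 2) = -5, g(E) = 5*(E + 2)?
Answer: -34352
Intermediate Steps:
g(E) = 10 + 5*E (g(E) = 5*(2 + E) = 10 + 5*E)
D(r, L) = -3 (D(r, L) = -2 + (⅕)*(-5) = -2 - 1 = -3)
Q = -15 (Q = -(10 + 5*1) = -(10 + 5) = -1*15 = -15)
d(H, c) = H + H*c² (d(H, c) = (H*c)*c + H = H*c² + H = H + H*c²)
P(l, y) = l + y
(19*d(1, Q))*P(-5, D(4, -3)) = (19*(1*(1 + (-15)²)))*(-5 - 3) = (19*(1*(1 + 225)))*(-8) = (19*(1*226))*(-8) = (19*226)*(-8) = 4294*(-8) = -34352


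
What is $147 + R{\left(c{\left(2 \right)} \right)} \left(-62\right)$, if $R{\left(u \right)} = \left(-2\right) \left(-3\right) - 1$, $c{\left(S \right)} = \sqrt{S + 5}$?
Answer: $-163$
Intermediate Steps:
$c{\left(S \right)} = \sqrt{5 + S}$
$R{\left(u \right)} = 5$ ($R{\left(u \right)} = 6 - 1 = 5$)
$147 + R{\left(c{\left(2 \right)} \right)} \left(-62\right) = 147 + 5 \left(-62\right) = 147 - 310 = -163$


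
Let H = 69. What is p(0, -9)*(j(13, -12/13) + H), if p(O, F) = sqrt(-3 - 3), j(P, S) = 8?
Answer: 77*I*sqrt(6) ≈ 188.61*I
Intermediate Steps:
p(O, F) = I*sqrt(6) (p(O, F) = sqrt(-6) = I*sqrt(6))
p(0, -9)*(j(13, -12/13) + H) = (I*sqrt(6))*(8 + 69) = (I*sqrt(6))*77 = 77*I*sqrt(6)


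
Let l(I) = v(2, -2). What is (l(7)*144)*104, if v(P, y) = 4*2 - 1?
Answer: 104832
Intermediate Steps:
v(P, y) = 7 (v(P, y) = 8 - 1 = 7)
l(I) = 7
(l(7)*144)*104 = (7*144)*104 = 1008*104 = 104832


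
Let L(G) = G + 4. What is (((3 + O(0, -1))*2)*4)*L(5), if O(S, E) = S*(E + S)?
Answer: 216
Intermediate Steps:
L(G) = 4 + G
(((3 + O(0, -1))*2)*4)*L(5) = (((3 + 0*(-1 + 0))*2)*4)*(4 + 5) = (((3 + 0*(-1))*2)*4)*9 = (((3 + 0)*2)*4)*9 = ((3*2)*4)*9 = (6*4)*9 = 24*9 = 216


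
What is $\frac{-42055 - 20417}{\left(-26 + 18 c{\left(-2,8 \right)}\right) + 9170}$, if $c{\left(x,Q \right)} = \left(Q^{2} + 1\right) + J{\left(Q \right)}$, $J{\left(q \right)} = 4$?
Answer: $- \frac{10412}{1731} \approx -6.015$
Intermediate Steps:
$c{\left(x,Q \right)} = 5 + Q^{2}$ ($c{\left(x,Q \right)} = \left(Q^{2} + 1\right) + 4 = \left(1 + Q^{2}\right) + 4 = 5 + Q^{2}$)
$\frac{-42055 - 20417}{\left(-26 + 18 c{\left(-2,8 \right)}\right) + 9170} = \frac{-42055 - 20417}{\left(-26 + 18 \left(5 + 8^{2}\right)\right) + 9170} = - \frac{62472}{\left(-26 + 18 \left(5 + 64\right)\right) + 9170} = - \frac{62472}{\left(-26 + 18 \cdot 69\right) + 9170} = - \frac{62472}{\left(-26 + 1242\right) + 9170} = - \frac{62472}{1216 + 9170} = - \frac{62472}{10386} = \left(-62472\right) \frac{1}{10386} = - \frac{10412}{1731}$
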